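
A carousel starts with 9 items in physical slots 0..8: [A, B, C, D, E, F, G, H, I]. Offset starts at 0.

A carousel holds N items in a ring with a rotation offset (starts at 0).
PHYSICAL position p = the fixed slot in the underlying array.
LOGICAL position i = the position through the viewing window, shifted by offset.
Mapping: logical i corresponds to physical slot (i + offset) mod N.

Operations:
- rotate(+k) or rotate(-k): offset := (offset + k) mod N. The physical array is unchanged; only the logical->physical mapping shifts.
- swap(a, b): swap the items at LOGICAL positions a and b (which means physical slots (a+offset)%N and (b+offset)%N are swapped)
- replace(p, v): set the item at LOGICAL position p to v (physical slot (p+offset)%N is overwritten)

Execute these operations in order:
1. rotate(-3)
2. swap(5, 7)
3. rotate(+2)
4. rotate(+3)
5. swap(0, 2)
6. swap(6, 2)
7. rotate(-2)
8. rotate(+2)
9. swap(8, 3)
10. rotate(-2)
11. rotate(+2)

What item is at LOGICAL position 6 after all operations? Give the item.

After op 1 (rotate(-3)): offset=6, physical=[A,B,C,D,E,F,G,H,I], logical=[G,H,I,A,B,C,D,E,F]
After op 2 (swap(5, 7)): offset=6, physical=[A,B,E,D,C,F,G,H,I], logical=[G,H,I,A,B,E,D,C,F]
After op 3 (rotate(+2)): offset=8, physical=[A,B,E,D,C,F,G,H,I], logical=[I,A,B,E,D,C,F,G,H]
After op 4 (rotate(+3)): offset=2, physical=[A,B,E,D,C,F,G,H,I], logical=[E,D,C,F,G,H,I,A,B]
After op 5 (swap(0, 2)): offset=2, physical=[A,B,C,D,E,F,G,H,I], logical=[C,D,E,F,G,H,I,A,B]
After op 6 (swap(6, 2)): offset=2, physical=[A,B,C,D,I,F,G,H,E], logical=[C,D,I,F,G,H,E,A,B]
After op 7 (rotate(-2)): offset=0, physical=[A,B,C,D,I,F,G,H,E], logical=[A,B,C,D,I,F,G,H,E]
After op 8 (rotate(+2)): offset=2, physical=[A,B,C,D,I,F,G,H,E], logical=[C,D,I,F,G,H,E,A,B]
After op 9 (swap(8, 3)): offset=2, physical=[A,F,C,D,I,B,G,H,E], logical=[C,D,I,B,G,H,E,A,F]
After op 10 (rotate(-2)): offset=0, physical=[A,F,C,D,I,B,G,H,E], logical=[A,F,C,D,I,B,G,H,E]
After op 11 (rotate(+2)): offset=2, physical=[A,F,C,D,I,B,G,H,E], logical=[C,D,I,B,G,H,E,A,F]

Answer: E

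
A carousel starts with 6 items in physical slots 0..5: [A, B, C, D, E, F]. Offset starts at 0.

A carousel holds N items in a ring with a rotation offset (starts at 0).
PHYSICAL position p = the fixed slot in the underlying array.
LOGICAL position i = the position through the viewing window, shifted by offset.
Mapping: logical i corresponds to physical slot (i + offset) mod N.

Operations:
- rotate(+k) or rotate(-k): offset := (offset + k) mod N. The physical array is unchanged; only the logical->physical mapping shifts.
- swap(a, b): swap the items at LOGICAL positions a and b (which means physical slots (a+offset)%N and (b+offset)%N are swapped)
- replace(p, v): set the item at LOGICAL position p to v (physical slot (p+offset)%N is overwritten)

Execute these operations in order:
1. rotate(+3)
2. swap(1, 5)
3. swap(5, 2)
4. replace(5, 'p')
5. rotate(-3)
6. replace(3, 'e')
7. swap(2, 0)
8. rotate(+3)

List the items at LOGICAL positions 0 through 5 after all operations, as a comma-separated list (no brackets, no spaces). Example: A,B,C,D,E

Answer: e,C,E,p,B,A

Derivation:
After op 1 (rotate(+3)): offset=3, physical=[A,B,C,D,E,F], logical=[D,E,F,A,B,C]
After op 2 (swap(1, 5)): offset=3, physical=[A,B,E,D,C,F], logical=[D,C,F,A,B,E]
After op 3 (swap(5, 2)): offset=3, physical=[A,B,F,D,C,E], logical=[D,C,E,A,B,F]
After op 4 (replace(5, 'p')): offset=3, physical=[A,B,p,D,C,E], logical=[D,C,E,A,B,p]
After op 5 (rotate(-3)): offset=0, physical=[A,B,p,D,C,E], logical=[A,B,p,D,C,E]
After op 6 (replace(3, 'e')): offset=0, physical=[A,B,p,e,C,E], logical=[A,B,p,e,C,E]
After op 7 (swap(2, 0)): offset=0, physical=[p,B,A,e,C,E], logical=[p,B,A,e,C,E]
After op 8 (rotate(+3)): offset=3, physical=[p,B,A,e,C,E], logical=[e,C,E,p,B,A]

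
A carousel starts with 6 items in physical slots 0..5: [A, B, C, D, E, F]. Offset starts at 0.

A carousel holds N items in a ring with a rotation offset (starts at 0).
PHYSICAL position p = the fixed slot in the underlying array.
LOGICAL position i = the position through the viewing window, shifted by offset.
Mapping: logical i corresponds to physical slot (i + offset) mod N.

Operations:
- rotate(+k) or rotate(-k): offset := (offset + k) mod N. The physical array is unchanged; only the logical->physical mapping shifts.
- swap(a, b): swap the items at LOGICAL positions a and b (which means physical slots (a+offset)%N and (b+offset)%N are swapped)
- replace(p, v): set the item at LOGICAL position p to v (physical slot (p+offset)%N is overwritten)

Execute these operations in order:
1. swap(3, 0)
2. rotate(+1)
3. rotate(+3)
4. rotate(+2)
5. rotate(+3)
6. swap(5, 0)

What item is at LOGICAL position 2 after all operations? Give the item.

After op 1 (swap(3, 0)): offset=0, physical=[D,B,C,A,E,F], logical=[D,B,C,A,E,F]
After op 2 (rotate(+1)): offset=1, physical=[D,B,C,A,E,F], logical=[B,C,A,E,F,D]
After op 3 (rotate(+3)): offset=4, physical=[D,B,C,A,E,F], logical=[E,F,D,B,C,A]
After op 4 (rotate(+2)): offset=0, physical=[D,B,C,A,E,F], logical=[D,B,C,A,E,F]
After op 5 (rotate(+3)): offset=3, physical=[D,B,C,A,E,F], logical=[A,E,F,D,B,C]
After op 6 (swap(5, 0)): offset=3, physical=[D,B,A,C,E,F], logical=[C,E,F,D,B,A]

Answer: F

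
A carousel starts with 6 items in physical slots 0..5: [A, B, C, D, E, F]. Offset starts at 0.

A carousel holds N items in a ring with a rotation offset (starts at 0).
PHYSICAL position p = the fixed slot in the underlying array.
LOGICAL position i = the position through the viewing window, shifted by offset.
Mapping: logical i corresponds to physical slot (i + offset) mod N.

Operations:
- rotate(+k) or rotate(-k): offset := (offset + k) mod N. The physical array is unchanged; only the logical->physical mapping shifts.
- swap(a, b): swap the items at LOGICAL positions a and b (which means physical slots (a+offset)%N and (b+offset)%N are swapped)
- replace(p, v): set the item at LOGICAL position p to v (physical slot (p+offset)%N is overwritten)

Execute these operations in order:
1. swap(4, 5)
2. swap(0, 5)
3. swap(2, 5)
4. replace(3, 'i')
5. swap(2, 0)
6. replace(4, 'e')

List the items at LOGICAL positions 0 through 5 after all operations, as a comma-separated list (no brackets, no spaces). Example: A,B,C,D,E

Answer: A,B,E,i,e,C

Derivation:
After op 1 (swap(4, 5)): offset=0, physical=[A,B,C,D,F,E], logical=[A,B,C,D,F,E]
After op 2 (swap(0, 5)): offset=0, physical=[E,B,C,D,F,A], logical=[E,B,C,D,F,A]
After op 3 (swap(2, 5)): offset=0, physical=[E,B,A,D,F,C], logical=[E,B,A,D,F,C]
After op 4 (replace(3, 'i')): offset=0, physical=[E,B,A,i,F,C], logical=[E,B,A,i,F,C]
After op 5 (swap(2, 0)): offset=0, physical=[A,B,E,i,F,C], logical=[A,B,E,i,F,C]
After op 6 (replace(4, 'e')): offset=0, physical=[A,B,E,i,e,C], logical=[A,B,E,i,e,C]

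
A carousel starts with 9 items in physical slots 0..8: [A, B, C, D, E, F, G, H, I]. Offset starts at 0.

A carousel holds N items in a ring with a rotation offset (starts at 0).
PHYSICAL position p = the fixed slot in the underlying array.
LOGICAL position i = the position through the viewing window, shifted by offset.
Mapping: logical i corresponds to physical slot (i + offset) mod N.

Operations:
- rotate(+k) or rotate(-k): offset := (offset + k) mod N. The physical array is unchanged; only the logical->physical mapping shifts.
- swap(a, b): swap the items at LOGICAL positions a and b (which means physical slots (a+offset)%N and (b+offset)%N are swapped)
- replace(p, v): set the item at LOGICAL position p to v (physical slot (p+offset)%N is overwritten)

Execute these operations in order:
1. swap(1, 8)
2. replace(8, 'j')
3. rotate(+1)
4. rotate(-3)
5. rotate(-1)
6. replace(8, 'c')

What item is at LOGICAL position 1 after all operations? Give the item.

Answer: H

Derivation:
After op 1 (swap(1, 8)): offset=0, physical=[A,I,C,D,E,F,G,H,B], logical=[A,I,C,D,E,F,G,H,B]
After op 2 (replace(8, 'j')): offset=0, physical=[A,I,C,D,E,F,G,H,j], logical=[A,I,C,D,E,F,G,H,j]
After op 3 (rotate(+1)): offset=1, physical=[A,I,C,D,E,F,G,H,j], logical=[I,C,D,E,F,G,H,j,A]
After op 4 (rotate(-3)): offset=7, physical=[A,I,C,D,E,F,G,H,j], logical=[H,j,A,I,C,D,E,F,G]
After op 5 (rotate(-1)): offset=6, physical=[A,I,C,D,E,F,G,H,j], logical=[G,H,j,A,I,C,D,E,F]
After op 6 (replace(8, 'c')): offset=6, physical=[A,I,C,D,E,c,G,H,j], logical=[G,H,j,A,I,C,D,E,c]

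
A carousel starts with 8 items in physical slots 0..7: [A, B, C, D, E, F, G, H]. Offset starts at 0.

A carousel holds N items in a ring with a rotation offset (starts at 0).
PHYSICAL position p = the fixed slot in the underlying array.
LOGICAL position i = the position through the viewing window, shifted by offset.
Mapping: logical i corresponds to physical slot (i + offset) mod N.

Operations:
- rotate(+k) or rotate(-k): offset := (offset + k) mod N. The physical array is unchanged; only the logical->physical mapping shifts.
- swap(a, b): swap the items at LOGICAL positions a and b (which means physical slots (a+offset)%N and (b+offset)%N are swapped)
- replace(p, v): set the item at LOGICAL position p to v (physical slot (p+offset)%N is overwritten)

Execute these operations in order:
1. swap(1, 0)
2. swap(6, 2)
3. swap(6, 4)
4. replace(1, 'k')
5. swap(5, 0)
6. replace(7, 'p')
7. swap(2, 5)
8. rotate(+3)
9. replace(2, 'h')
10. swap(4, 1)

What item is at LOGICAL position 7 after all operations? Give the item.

Answer: B

Derivation:
After op 1 (swap(1, 0)): offset=0, physical=[B,A,C,D,E,F,G,H], logical=[B,A,C,D,E,F,G,H]
After op 2 (swap(6, 2)): offset=0, physical=[B,A,G,D,E,F,C,H], logical=[B,A,G,D,E,F,C,H]
After op 3 (swap(6, 4)): offset=0, physical=[B,A,G,D,C,F,E,H], logical=[B,A,G,D,C,F,E,H]
After op 4 (replace(1, 'k')): offset=0, physical=[B,k,G,D,C,F,E,H], logical=[B,k,G,D,C,F,E,H]
After op 5 (swap(5, 0)): offset=0, physical=[F,k,G,D,C,B,E,H], logical=[F,k,G,D,C,B,E,H]
After op 6 (replace(7, 'p')): offset=0, physical=[F,k,G,D,C,B,E,p], logical=[F,k,G,D,C,B,E,p]
After op 7 (swap(2, 5)): offset=0, physical=[F,k,B,D,C,G,E,p], logical=[F,k,B,D,C,G,E,p]
After op 8 (rotate(+3)): offset=3, physical=[F,k,B,D,C,G,E,p], logical=[D,C,G,E,p,F,k,B]
After op 9 (replace(2, 'h')): offset=3, physical=[F,k,B,D,C,h,E,p], logical=[D,C,h,E,p,F,k,B]
After op 10 (swap(4, 1)): offset=3, physical=[F,k,B,D,p,h,E,C], logical=[D,p,h,E,C,F,k,B]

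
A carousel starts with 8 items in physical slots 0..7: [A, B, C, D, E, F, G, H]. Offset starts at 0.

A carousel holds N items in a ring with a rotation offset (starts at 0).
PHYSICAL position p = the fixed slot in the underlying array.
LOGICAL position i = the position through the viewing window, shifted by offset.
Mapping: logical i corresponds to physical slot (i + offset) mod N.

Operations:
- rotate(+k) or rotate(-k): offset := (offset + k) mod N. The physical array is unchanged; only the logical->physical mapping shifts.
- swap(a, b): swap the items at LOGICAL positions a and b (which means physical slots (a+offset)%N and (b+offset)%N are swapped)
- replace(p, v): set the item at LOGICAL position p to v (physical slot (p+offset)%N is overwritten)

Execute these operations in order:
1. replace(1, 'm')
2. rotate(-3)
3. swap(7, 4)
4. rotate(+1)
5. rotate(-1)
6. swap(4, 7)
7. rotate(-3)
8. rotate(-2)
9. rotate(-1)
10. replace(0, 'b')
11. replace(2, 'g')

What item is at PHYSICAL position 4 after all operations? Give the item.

After op 1 (replace(1, 'm')): offset=0, physical=[A,m,C,D,E,F,G,H], logical=[A,m,C,D,E,F,G,H]
After op 2 (rotate(-3)): offset=5, physical=[A,m,C,D,E,F,G,H], logical=[F,G,H,A,m,C,D,E]
After op 3 (swap(7, 4)): offset=5, physical=[A,E,C,D,m,F,G,H], logical=[F,G,H,A,E,C,D,m]
After op 4 (rotate(+1)): offset=6, physical=[A,E,C,D,m,F,G,H], logical=[G,H,A,E,C,D,m,F]
After op 5 (rotate(-1)): offset=5, physical=[A,E,C,D,m,F,G,H], logical=[F,G,H,A,E,C,D,m]
After op 6 (swap(4, 7)): offset=5, physical=[A,m,C,D,E,F,G,H], logical=[F,G,H,A,m,C,D,E]
After op 7 (rotate(-3)): offset=2, physical=[A,m,C,D,E,F,G,H], logical=[C,D,E,F,G,H,A,m]
After op 8 (rotate(-2)): offset=0, physical=[A,m,C,D,E,F,G,H], logical=[A,m,C,D,E,F,G,H]
After op 9 (rotate(-1)): offset=7, physical=[A,m,C,D,E,F,G,H], logical=[H,A,m,C,D,E,F,G]
After op 10 (replace(0, 'b')): offset=7, physical=[A,m,C,D,E,F,G,b], logical=[b,A,m,C,D,E,F,G]
After op 11 (replace(2, 'g')): offset=7, physical=[A,g,C,D,E,F,G,b], logical=[b,A,g,C,D,E,F,G]

Answer: E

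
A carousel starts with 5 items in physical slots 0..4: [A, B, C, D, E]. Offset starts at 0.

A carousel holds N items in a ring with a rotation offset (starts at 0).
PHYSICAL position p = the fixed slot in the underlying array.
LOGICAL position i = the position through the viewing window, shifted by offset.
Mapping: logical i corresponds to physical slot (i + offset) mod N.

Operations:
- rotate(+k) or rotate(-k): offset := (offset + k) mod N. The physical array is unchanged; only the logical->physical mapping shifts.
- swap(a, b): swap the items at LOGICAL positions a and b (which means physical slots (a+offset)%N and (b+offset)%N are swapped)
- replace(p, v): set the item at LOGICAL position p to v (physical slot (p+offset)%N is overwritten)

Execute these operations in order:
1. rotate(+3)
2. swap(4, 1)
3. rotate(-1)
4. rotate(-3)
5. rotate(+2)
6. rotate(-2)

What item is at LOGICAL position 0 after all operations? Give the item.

After op 1 (rotate(+3)): offset=3, physical=[A,B,C,D,E], logical=[D,E,A,B,C]
After op 2 (swap(4, 1)): offset=3, physical=[A,B,E,D,C], logical=[D,C,A,B,E]
After op 3 (rotate(-1)): offset=2, physical=[A,B,E,D,C], logical=[E,D,C,A,B]
After op 4 (rotate(-3)): offset=4, physical=[A,B,E,D,C], logical=[C,A,B,E,D]
After op 5 (rotate(+2)): offset=1, physical=[A,B,E,D,C], logical=[B,E,D,C,A]
After op 6 (rotate(-2)): offset=4, physical=[A,B,E,D,C], logical=[C,A,B,E,D]

Answer: C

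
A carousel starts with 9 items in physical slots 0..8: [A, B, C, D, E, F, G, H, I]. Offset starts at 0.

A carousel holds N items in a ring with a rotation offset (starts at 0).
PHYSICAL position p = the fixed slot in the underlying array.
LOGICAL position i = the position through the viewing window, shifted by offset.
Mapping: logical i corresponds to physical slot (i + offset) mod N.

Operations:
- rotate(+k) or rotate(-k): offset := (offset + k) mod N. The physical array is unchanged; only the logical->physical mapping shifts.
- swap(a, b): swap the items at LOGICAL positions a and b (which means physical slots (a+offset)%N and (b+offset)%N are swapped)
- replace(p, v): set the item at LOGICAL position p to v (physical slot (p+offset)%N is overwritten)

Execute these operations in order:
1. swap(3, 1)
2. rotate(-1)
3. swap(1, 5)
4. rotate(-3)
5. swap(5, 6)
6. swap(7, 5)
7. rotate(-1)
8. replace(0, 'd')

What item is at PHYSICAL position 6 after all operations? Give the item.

Answer: G

Derivation:
After op 1 (swap(3, 1)): offset=0, physical=[A,D,C,B,E,F,G,H,I], logical=[A,D,C,B,E,F,G,H,I]
After op 2 (rotate(-1)): offset=8, physical=[A,D,C,B,E,F,G,H,I], logical=[I,A,D,C,B,E,F,G,H]
After op 3 (swap(1, 5)): offset=8, physical=[E,D,C,B,A,F,G,H,I], logical=[I,E,D,C,B,A,F,G,H]
After op 4 (rotate(-3)): offset=5, physical=[E,D,C,B,A,F,G,H,I], logical=[F,G,H,I,E,D,C,B,A]
After op 5 (swap(5, 6)): offset=5, physical=[E,C,D,B,A,F,G,H,I], logical=[F,G,H,I,E,C,D,B,A]
After op 6 (swap(7, 5)): offset=5, physical=[E,B,D,C,A,F,G,H,I], logical=[F,G,H,I,E,B,D,C,A]
After op 7 (rotate(-1)): offset=4, physical=[E,B,D,C,A,F,G,H,I], logical=[A,F,G,H,I,E,B,D,C]
After op 8 (replace(0, 'd')): offset=4, physical=[E,B,D,C,d,F,G,H,I], logical=[d,F,G,H,I,E,B,D,C]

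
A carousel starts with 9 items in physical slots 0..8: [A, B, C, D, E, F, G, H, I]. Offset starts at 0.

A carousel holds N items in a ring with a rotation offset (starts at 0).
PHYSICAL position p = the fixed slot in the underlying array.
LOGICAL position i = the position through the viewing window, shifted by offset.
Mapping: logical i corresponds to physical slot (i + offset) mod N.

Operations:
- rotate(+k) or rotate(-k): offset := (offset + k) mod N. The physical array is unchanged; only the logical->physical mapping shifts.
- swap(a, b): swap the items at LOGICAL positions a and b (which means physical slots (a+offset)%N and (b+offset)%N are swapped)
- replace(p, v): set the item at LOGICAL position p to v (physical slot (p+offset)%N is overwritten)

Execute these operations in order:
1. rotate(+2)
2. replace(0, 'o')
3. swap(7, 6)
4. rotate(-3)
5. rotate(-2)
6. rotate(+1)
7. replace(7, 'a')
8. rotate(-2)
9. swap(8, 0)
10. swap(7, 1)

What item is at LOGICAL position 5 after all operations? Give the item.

After op 1 (rotate(+2)): offset=2, physical=[A,B,C,D,E,F,G,H,I], logical=[C,D,E,F,G,H,I,A,B]
After op 2 (replace(0, 'o')): offset=2, physical=[A,B,o,D,E,F,G,H,I], logical=[o,D,E,F,G,H,I,A,B]
After op 3 (swap(7, 6)): offset=2, physical=[I,B,o,D,E,F,G,H,A], logical=[o,D,E,F,G,H,A,I,B]
After op 4 (rotate(-3)): offset=8, physical=[I,B,o,D,E,F,G,H,A], logical=[A,I,B,o,D,E,F,G,H]
After op 5 (rotate(-2)): offset=6, physical=[I,B,o,D,E,F,G,H,A], logical=[G,H,A,I,B,o,D,E,F]
After op 6 (rotate(+1)): offset=7, physical=[I,B,o,D,E,F,G,H,A], logical=[H,A,I,B,o,D,E,F,G]
After op 7 (replace(7, 'a')): offset=7, physical=[I,B,o,D,E,a,G,H,A], logical=[H,A,I,B,o,D,E,a,G]
After op 8 (rotate(-2)): offset=5, physical=[I,B,o,D,E,a,G,H,A], logical=[a,G,H,A,I,B,o,D,E]
After op 9 (swap(8, 0)): offset=5, physical=[I,B,o,D,a,E,G,H,A], logical=[E,G,H,A,I,B,o,D,a]
After op 10 (swap(7, 1)): offset=5, physical=[I,B,o,G,a,E,D,H,A], logical=[E,D,H,A,I,B,o,G,a]

Answer: B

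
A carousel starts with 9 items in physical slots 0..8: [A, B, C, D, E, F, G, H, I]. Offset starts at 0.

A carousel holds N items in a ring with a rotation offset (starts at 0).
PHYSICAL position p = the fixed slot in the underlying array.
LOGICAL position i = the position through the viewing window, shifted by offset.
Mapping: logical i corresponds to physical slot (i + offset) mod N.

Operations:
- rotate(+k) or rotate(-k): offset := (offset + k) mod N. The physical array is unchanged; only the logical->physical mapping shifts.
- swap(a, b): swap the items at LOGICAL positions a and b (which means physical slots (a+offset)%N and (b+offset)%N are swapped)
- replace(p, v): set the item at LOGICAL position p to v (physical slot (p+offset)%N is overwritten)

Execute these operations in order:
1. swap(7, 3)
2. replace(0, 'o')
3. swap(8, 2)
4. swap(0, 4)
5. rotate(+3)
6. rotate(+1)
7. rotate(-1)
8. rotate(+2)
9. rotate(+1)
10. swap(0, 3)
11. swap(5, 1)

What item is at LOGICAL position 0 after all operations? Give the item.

Answer: E

Derivation:
After op 1 (swap(7, 3)): offset=0, physical=[A,B,C,H,E,F,G,D,I], logical=[A,B,C,H,E,F,G,D,I]
After op 2 (replace(0, 'o')): offset=0, physical=[o,B,C,H,E,F,G,D,I], logical=[o,B,C,H,E,F,G,D,I]
After op 3 (swap(8, 2)): offset=0, physical=[o,B,I,H,E,F,G,D,C], logical=[o,B,I,H,E,F,G,D,C]
After op 4 (swap(0, 4)): offset=0, physical=[E,B,I,H,o,F,G,D,C], logical=[E,B,I,H,o,F,G,D,C]
After op 5 (rotate(+3)): offset=3, physical=[E,B,I,H,o,F,G,D,C], logical=[H,o,F,G,D,C,E,B,I]
After op 6 (rotate(+1)): offset=4, physical=[E,B,I,H,o,F,G,D,C], logical=[o,F,G,D,C,E,B,I,H]
After op 7 (rotate(-1)): offset=3, physical=[E,B,I,H,o,F,G,D,C], logical=[H,o,F,G,D,C,E,B,I]
After op 8 (rotate(+2)): offset=5, physical=[E,B,I,H,o,F,G,D,C], logical=[F,G,D,C,E,B,I,H,o]
After op 9 (rotate(+1)): offset=6, physical=[E,B,I,H,o,F,G,D,C], logical=[G,D,C,E,B,I,H,o,F]
After op 10 (swap(0, 3)): offset=6, physical=[G,B,I,H,o,F,E,D,C], logical=[E,D,C,G,B,I,H,o,F]
After op 11 (swap(5, 1)): offset=6, physical=[G,B,D,H,o,F,E,I,C], logical=[E,I,C,G,B,D,H,o,F]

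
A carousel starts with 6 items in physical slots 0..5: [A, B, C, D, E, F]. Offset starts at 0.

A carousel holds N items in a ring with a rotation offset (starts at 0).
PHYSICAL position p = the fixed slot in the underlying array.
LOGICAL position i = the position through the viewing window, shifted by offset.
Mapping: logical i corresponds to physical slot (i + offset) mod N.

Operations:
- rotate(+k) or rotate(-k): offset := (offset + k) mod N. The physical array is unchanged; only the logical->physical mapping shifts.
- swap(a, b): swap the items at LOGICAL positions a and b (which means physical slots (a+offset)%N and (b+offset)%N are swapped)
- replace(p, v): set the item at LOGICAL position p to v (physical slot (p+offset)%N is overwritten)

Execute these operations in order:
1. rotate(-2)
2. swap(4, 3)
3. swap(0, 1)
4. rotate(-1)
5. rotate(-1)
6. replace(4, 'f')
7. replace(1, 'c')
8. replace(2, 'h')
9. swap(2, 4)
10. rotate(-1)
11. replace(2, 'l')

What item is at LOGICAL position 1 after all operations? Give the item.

Answer: B

Derivation:
After op 1 (rotate(-2)): offset=4, physical=[A,B,C,D,E,F], logical=[E,F,A,B,C,D]
After op 2 (swap(4, 3)): offset=4, physical=[A,C,B,D,E,F], logical=[E,F,A,C,B,D]
After op 3 (swap(0, 1)): offset=4, physical=[A,C,B,D,F,E], logical=[F,E,A,C,B,D]
After op 4 (rotate(-1)): offset=3, physical=[A,C,B,D,F,E], logical=[D,F,E,A,C,B]
After op 5 (rotate(-1)): offset=2, physical=[A,C,B,D,F,E], logical=[B,D,F,E,A,C]
After op 6 (replace(4, 'f')): offset=2, physical=[f,C,B,D,F,E], logical=[B,D,F,E,f,C]
After op 7 (replace(1, 'c')): offset=2, physical=[f,C,B,c,F,E], logical=[B,c,F,E,f,C]
After op 8 (replace(2, 'h')): offset=2, physical=[f,C,B,c,h,E], logical=[B,c,h,E,f,C]
After op 9 (swap(2, 4)): offset=2, physical=[h,C,B,c,f,E], logical=[B,c,f,E,h,C]
After op 10 (rotate(-1)): offset=1, physical=[h,C,B,c,f,E], logical=[C,B,c,f,E,h]
After op 11 (replace(2, 'l')): offset=1, physical=[h,C,B,l,f,E], logical=[C,B,l,f,E,h]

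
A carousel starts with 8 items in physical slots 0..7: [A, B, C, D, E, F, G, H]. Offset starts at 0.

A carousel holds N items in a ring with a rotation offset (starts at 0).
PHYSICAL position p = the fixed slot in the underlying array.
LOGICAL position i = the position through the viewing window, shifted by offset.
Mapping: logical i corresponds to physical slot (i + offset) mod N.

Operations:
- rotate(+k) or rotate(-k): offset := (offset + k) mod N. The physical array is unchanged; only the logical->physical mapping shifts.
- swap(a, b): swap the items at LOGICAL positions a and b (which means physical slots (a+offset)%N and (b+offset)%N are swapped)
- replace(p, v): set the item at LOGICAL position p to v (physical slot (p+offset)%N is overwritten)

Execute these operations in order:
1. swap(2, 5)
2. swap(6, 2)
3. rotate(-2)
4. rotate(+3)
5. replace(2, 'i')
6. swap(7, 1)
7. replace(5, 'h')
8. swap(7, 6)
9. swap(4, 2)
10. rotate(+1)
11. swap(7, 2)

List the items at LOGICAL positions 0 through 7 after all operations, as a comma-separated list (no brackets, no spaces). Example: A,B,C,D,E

After op 1 (swap(2, 5)): offset=0, physical=[A,B,F,D,E,C,G,H], logical=[A,B,F,D,E,C,G,H]
After op 2 (swap(6, 2)): offset=0, physical=[A,B,G,D,E,C,F,H], logical=[A,B,G,D,E,C,F,H]
After op 3 (rotate(-2)): offset=6, physical=[A,B,G,D,E,C,F,H], logical=[F,H,A,B,G,D,E,C]
After op 4 (rotate(+3)): offset=1, physical=[A,B,G,D,E,C,F,H], logical=[B,G,D,E,C,F,H,A]
After op 5 (replace(2, 'i')): offset=1, physical=[A,B,G,i,E,C,F,H], logical=[B,G,i,E,C,F,H,A]
After op 6 (swap(7, 1)): offset=1, physical=[G,B,A,i,E,C,F,H], logical=[B,A,i,E,C,F,H,G]
After op 7 (replace(5, 'h')): offset=1, physical=[G,B,A,i,E,C,h,H], logical=[B,A,i,E,C,h,H,G]
After op 8 (swap(7, 6)): offset=1, physical=[H,B,A,i,E,C,h,G], logical=[B,A,i,E,C,h,G,H]
After op 9 (swap(4, 2)): offset=1, physical=[H,B,A,C,E,i,h,G], logical=[B,A,C,E,i,h,G,H]
After op 10 (rotate(+1)): offset=2, physical=[H,B,A,C,E,i,h,G], logical=[A,C,E,i,h,G,H,B]
After op 11 (swap(7, 2)): offset=2, physical=[H,E,A,C,B,i,h,G], logical=[A,C,B,i,h,G,H,E]

Answer: A,C,B,i,h,G,H,E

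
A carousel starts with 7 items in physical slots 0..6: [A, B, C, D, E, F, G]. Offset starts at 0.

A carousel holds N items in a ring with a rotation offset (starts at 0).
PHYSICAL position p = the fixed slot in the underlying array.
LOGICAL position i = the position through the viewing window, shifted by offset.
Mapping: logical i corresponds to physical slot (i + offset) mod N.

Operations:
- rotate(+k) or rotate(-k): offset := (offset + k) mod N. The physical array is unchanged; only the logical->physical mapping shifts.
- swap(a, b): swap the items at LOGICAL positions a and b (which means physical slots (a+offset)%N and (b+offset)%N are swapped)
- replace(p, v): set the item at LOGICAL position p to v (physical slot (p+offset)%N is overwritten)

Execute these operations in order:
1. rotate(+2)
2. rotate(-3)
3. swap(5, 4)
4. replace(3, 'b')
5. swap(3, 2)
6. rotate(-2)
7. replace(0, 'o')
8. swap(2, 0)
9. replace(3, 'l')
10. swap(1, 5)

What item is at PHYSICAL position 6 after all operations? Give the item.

After op 1 (rotate(+2)): offset=2, physical=[A,B,C,D,E,F,G], logical=[C,D,E,F,G,A,B]
After op 2 (rotate(-3)): offset=6, physical=[A,B,C,D,E,F,G], logical=[G,A,B,C,D,E,F]
After op 3 (swap(5, 4)): offset=6, physical=[A,B,C,E,D,F,G], logical=[G,A,B,C,E,D,F]
After op 4 (replace(3, 'b')): offset=6, physical=[A,B,b,E,D,F,G], logical=[G,A,B,b,E,D,F]
After op 5 (swap(3, 2)): offset=6, physical=[A,b,B,E,D,F,G], logical=[G,A,b,B,E,D,F]
After op 6 (rotate(-2)): offset=4, physical=[A,b,B,E,D,F,G], logical=[D,F,G,A,b,B,E]
After op 7 (replace(0, 'o')): offset=4, physical=[A,b,B,E,o,F,G], logical=[o,F,G,A,b,B,E]
After op 8 (swap(2, 0)): offset=4, physical=[A,b,B,E,G,F,o], logical=[G,F,o,A,b,B,E]
After op 9 (replace(3, 'l')): offset=4, physical=[l,b,B,E,G,F,o], logical=[G,F,o,l,b,B,E]
After op 10 (swap(1, 5)): offset=4, physical=[l,b,F,E,G,B,o], logical=[G,B,o,l,b,F,E]

Answer: o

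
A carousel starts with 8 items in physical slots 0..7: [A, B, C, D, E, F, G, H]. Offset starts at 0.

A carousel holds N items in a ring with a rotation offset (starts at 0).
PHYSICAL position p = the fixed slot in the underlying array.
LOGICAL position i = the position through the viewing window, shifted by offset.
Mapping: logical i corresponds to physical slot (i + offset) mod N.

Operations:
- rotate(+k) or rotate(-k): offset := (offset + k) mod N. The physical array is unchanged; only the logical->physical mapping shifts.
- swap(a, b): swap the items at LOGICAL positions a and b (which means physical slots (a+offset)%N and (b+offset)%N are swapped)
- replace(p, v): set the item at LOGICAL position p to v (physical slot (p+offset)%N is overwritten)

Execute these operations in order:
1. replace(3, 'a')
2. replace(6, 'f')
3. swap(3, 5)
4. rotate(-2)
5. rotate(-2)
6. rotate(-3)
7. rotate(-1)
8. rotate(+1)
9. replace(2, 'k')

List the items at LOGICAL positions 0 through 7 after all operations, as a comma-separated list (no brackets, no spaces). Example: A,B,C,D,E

After op 1 (replace(3, 'a')): offset=0, physical=[A,B,C,a,E,F,G,H], logical=[A,B,C,a,E,F,G,H]
After op 2 (replace(6, 'f')): offset=0, physical=[A,B,C,a,E,F,f,H], logical=[A,B,C,a,E,F,f,H]
After op 3 (swap(3, 5)): offset=0, physical=[A,B,C,F,E,a,f,H], logical=[A,B,C,F,E,a,f,H]
After op 4 (rotate(-2)): offset=6, physical=[A,B,C,F,E,a,f,H], logical=[f,H,A,B,C,F,E,a]
After op 5 (rotate(-2)): offset=4, physical=[A,B,C,F,E,a,f,H], logical=[E,a,f,H,A,B,C,F]
After op 6 (rotate(-3)): offset=1, physical=[A,B,C,F,E,a,f,H], logical=[B,C,F,E,a,f,H,A]
After op 7 (rotate(-1)): offset=0, physical=[A,B,C,F,E,a,f,H], logical=[A,B,C,F,E,a,f,H]
After op 8 (rotate(+1)): offset=1, physical=[A,B,C,F,E,a,f,H], logical=[B,C,F,E,a,f,H,A]
After op 9 (replace(2, 'k')): offset=1, physical=[A,B,C,k,E,a,f,H], logical=[B,C,k,E,a,f,H,A]

Answer: B,C,k,E,a,f,H,A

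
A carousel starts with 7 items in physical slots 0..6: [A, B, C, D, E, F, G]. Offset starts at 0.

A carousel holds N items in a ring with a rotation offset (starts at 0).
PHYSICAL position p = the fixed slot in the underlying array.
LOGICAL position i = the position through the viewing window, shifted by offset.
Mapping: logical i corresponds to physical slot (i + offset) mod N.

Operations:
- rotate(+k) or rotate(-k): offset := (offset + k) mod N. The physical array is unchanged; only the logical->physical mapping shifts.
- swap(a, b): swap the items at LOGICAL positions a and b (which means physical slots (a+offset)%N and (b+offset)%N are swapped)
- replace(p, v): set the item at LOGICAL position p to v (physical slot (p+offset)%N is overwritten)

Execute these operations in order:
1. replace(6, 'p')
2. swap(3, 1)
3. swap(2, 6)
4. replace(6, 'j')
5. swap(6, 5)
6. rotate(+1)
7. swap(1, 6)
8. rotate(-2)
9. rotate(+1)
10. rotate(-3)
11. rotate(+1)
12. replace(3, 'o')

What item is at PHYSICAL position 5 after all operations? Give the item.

Answer: j

Derivation:
After op 1 (replace(6, 'p')): offset=0, physical=[A,B,C,D,E,F,p], logical=[A,B,C,D,E,F,p]
After op 2 (swap(3, 1)): offset=0, physical=[A,D,C,B,E,F,p], logical=[A,D,C,B,E,F,p]
After op 3 (swap(2, 6)): offset=0, physical=[A,D,p,B,E,F,C], logical=[A,D,p,B,E,F,C]
After op 4 (replace(6, 'j')): offset=0, physical=[A,D,p,B,E,F,j], logical=[A,D,p,B,E,F,j]
After op 5 (swap(6, 5)): offset=0, physical=[A,D,p,B,E,j,F], logical=[A,D,p,B,E,j,F]
After op 6 (rotate(+1)): offset=1, physical=[A,D,p,B,E,j,F], logical=[D,p,B,E,j,F,A]
After op 7 (swap(1, 6)): offset=1, physical=[p,D,A,B,E,j,F], logical=[D,A,B,E,j,F,p]
After op 8 (rotate(-2)): offset=6, physical=[p,D,A,B,E,j,F], logical=[F,p,D,A,B,E,j]
After op 9 (rotate(+1)): offset=0, physical=[p,D,A,B,E,j,F], logical=[p,D,A,B,E,j,F]
After op 10 (rotate(-3)): offset=4, physical=[p,D,A,B,E,j,F], logical=[E,j,F,p,D,A,B]
After op 11 (rotate(+1)): offset=5, physical=[p,D,A,B,E,j,F], logical=[j,F,p,D,A,B,E]
After op 12 (replace(3, 'o')): offset=5, physical=[p,o,A,B,E,j,F], logical=[j,F,p,o,A,B,E]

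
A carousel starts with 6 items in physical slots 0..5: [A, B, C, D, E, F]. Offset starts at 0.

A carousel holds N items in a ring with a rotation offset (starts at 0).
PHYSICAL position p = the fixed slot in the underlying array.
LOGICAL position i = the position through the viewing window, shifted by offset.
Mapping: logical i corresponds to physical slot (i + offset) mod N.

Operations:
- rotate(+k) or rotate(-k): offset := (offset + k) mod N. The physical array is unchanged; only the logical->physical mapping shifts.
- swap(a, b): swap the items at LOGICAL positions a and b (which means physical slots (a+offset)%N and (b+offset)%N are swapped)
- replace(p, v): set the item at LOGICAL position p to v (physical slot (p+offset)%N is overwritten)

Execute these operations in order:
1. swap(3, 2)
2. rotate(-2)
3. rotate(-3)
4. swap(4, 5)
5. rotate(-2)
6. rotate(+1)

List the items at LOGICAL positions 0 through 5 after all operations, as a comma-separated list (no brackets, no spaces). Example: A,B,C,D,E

After op 1 (swap(3, 2)): offset=0, physical=[A,B,D,C,E,F], logical=[A,B,D,C,E,F]
After op 2 (rotate(-2)): offset=4, physical=[A,B,D,C,E,F], logical=[E,F,A,B,D,C]
After op 3 (rotate(-3)): offset=1, physical=[A,B,D,C,E,F], logical=[B,D,C,E,F,A]
After op 4 (swap(4, 5)): offset=1, physical=[F,B,D,C,E,A], logical=[B,D,C,E,A,F]
After op 5 (rotate(-2)): offset=5, physical=[F,B,D,C,E,A], logical=[A,F,B,D,C,E]
After op 6 (rotate(+1)): offset=0, physical=[F,B,D,C,E,A], logical=[F,B,D,C,E,A]

Answer: F,B,D,C,E,A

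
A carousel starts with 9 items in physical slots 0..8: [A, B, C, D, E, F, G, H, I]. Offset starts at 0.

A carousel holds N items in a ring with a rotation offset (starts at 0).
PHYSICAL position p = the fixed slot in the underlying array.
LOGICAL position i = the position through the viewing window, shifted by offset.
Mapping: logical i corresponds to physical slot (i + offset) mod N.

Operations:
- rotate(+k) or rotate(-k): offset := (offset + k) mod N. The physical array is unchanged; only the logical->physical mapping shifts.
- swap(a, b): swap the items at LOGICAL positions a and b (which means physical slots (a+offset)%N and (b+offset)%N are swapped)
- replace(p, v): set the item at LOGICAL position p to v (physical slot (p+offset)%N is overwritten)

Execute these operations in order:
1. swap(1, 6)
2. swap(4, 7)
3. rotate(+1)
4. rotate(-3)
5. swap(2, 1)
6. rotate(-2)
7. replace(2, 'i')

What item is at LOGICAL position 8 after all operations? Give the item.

After op 1 (swap(1, 6)): offset=0, physical=[A,G,C,D,E,F,B,H,I], logical=[A,G,C,D,E,F,B,H,I]
After op 2 (swap(4, 7)): offset=0, physical=[A,G,C,D,H,F,B,E,I], logical=[A,G,C,D,H,F,B,E,I]
After op 3 (rotate(+1)): offset=1, physical=[A,G,C,D,H,F,B,E,I], logical=[G,C,D,H,F,B,E,I,A]
After op 4 (rotate(-3)): offset=7, physical=[A,G,C,D,H,F,B,E,I], logical=[E,I,A,G,C,D,H,F,B]
After op 5 (swap(2, 1)): offset=7, physical=[I,G,C,D,H,F,B,E,A], logical=[E,A,I,G,C,D,H,F,B]
After op 6 (rotate(-2)): offset=5, physical=[I,G,C,D,H,F,B,E,A], logical=[F,B,E,A,I,G,C,D,H]
After op 7 (replace(2, 'i')): offset=5, physical=[I,G,C,D,H,F,B,i,A], logical=[F,B,i,A,I,G,C,D,H]

Answer: H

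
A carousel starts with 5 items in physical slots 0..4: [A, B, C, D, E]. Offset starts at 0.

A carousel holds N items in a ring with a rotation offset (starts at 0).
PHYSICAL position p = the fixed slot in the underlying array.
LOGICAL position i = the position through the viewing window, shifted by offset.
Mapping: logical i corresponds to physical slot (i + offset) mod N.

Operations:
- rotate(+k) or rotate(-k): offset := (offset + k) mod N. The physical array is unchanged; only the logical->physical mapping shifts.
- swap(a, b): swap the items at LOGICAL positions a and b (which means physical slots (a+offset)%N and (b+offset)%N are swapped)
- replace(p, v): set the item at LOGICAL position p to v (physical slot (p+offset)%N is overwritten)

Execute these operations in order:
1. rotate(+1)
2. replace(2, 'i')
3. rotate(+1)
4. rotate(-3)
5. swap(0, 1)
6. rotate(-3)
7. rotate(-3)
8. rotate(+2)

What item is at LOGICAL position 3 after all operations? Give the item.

After op 1 (rotate(+1)): offset=1, physical=[A,B,C,D,E], logical=[B,C,D,E,A]
After op 2 (replace(2, 'i')): offset=1, physical=[A,B,C,i,E], logical=[B,C,i,E,A]
After op 3 (rotate(+1)): offset=2, physical=[A,B,C,i,E], logical=[C,i,E,A,B]
After op 4 (rotate(-3)): offset=4, physical=[A,B,C,i,E], logical=[E,A,B,C,i]
After op 5 (swap(0, 1)): offset=4, physical=[E,B,C,i,A], logical=[A,E,B,C,i]
After op 6 (rotate(-3)): offset=1, physical=[E,B,C,i,A], logical=[B,C,i,A,E]
After op 7 (rotate(-3)): offset=3, physical=[E,B,C,i,A], logical=[i,A,E,B,C]
After op 8 (rotate(+2)): offset=0, physical=[E,B,C,i,A], logical=[E,B,C,i,A]

Answer: i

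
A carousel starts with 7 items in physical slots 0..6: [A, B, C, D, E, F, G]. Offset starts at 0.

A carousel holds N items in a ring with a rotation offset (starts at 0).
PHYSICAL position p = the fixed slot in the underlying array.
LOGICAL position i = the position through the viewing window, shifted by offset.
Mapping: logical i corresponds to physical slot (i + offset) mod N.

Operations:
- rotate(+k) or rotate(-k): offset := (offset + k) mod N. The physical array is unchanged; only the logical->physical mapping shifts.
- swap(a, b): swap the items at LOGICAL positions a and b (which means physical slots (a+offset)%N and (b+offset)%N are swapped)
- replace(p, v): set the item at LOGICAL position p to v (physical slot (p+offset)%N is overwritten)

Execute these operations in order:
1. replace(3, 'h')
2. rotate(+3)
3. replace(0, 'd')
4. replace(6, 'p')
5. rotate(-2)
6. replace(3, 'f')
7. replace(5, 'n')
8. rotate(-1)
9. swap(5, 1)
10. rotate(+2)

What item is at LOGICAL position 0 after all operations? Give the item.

Answer: p

Derivation:
After op 1 (replace(3, 'h')): offset=0, physical=[A,B,C,h,E,F,G], logical=[A,B,C,h,E,F,G]
After op 2 (rotate(+3)): offset=3, physical=[A,B,C,h,E,F,G], logical=[h,E,F,G,A,B,C]
After op 3 (replace(0, 'd')): offset=3, physical=[A,B,C,d,E,F,G], logical=[d,E,F,G,A,B,C]
After op 4 (replace(6, 'p')): offset=3, physical=[A,B,p,d,E,F,G], logical=[d,E,F,G,A,B,p]
After op 5 (rotate(-2)): offset=1, physical=[A,B,p,d,E,F,G], logical=[B,p,d,E,F,G,A]
After op 6 (replace(3, 'f')): offset=1, physical=[A,B,p,d,f,F,G], logical=[B,p,d,f,F,G,A]
After op 7 (replace(5, 'n')): offset=1, physical=[A,B,p,d,f,F,n], logical=[B,p,d,f,F,n,A]
After op 8 (rotate(-1)): offset=0, physical=[A,B,p,d,f,F,n], logical=[A,B,p,d,f,F,n]
After op 9 (swap(5, 1)): offset=0, physical=[A,F,p,d,f,B,n], logical=[A,F,p,d,f,B,n]
After op 10 (rotate(+2)): offset=2, physical=[A,F,p,d,f,B,n], logical=[p,d,f,B,n,A,F]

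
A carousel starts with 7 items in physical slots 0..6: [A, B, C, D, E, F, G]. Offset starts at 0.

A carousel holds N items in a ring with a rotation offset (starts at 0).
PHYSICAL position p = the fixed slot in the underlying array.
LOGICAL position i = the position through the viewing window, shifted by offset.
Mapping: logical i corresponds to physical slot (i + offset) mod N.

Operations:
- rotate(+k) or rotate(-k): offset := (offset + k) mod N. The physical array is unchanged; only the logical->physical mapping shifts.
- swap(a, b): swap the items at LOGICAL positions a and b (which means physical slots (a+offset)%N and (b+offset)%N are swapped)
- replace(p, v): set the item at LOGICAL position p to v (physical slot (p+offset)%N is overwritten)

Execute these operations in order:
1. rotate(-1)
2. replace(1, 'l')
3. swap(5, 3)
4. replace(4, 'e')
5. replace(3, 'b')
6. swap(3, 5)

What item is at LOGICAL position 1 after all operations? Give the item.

After op 1 (rotate(-1)): offset=6, physical=[A,B,C,D,E,F,G], logical=[G,A,B,C,D,E,F]
After op 2 (replace(1, 'l')): offset=6, physical=[l,B,C,D,E,F,G], logical=[G,l,B,C,D,E,F]
After op 3 (swap(5, 3)): offset=6, physical=[l,B,E,D,C,F,G], logical=[G,l,B,E,D,C,F]
After op 4 (replace(4, 'e')): offset=6, physical=[l,B,E,e,C,F,G], logical=[G,l,B,E,e,C,F]
After op 5 (replace(3, 'b')): offset=6, physical=[l,B,b,e,C,F,G], logical=[G,l,B,b,e,C,F]
After op 6 (swap(3, 5)): offset=6, physical=[l,B,C,e,b,F,G], logical=[G,l,B,C,e,b,F]

Answer: l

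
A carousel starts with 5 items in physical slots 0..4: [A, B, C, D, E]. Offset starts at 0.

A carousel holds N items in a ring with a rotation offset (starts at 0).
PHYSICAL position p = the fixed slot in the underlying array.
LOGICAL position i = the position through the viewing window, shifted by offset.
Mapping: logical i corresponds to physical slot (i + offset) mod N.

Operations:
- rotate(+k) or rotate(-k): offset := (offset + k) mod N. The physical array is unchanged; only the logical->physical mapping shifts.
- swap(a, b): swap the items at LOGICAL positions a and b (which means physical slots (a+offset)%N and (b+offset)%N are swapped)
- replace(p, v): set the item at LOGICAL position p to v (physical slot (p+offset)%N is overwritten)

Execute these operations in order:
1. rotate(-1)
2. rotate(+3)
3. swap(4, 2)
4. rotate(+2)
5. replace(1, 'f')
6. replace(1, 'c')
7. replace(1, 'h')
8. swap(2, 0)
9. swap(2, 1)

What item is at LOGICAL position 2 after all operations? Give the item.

Answer: h

Derivation:
After op 1 (rotate(-1)): offset=4, physical=[A,B,C,D,E], logical=[E,A,B,C,D]
After op 2 (rotate(+3)): offset=2, physical=[A,B,C,D,E], logical=[C,D,E,A,B]
After op 3 (swap(4, 2)): offset=2, physical=[A,E,C,D,B], logical=[C,D,B,A,E]
After op 4 (rotate(+2)): offset=4, physical=[A,E,C,D,B], logical=[B,A,E,C,D]
After op 5 (replace(1, 'f')): offset=4, physical=[f,E,C,D,B], logical=[B,f,E,C,D]
After op 6 (replace(1, 'c')): offset=4, physical=[c,E,C,D,B], logical=[B,c,E,C,D]
After op 7 (replace(1, 'h')): offset=4, physical=[h,E,C,D,B], logical=[B,h,E,C,D]
After op 8 (swap(2, 0)): offset=4, physical=[h,B,C,D,E], logical=[E,h,B,C,D]
After op 9 (swap(2, 1)): offset=4, physical=[B,h,C,D,E], logical=[E,B,h,C,D]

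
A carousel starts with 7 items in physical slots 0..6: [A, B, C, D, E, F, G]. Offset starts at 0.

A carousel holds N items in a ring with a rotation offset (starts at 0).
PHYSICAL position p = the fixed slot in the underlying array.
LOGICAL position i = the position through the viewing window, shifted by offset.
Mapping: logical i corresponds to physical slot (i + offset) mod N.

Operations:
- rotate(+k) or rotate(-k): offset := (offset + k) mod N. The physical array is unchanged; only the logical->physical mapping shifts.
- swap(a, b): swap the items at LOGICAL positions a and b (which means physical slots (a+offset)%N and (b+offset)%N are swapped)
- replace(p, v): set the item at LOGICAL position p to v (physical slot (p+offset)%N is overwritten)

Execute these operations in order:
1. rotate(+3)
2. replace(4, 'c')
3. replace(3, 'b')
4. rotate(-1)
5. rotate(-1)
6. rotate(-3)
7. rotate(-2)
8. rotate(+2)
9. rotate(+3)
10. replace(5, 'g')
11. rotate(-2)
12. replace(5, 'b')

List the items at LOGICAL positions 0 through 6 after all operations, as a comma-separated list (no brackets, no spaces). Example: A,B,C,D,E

After op 1 (rotate(+3)): offset=3, physical=[A,B,C,D,E,F,G], logical=[D,E,F,G,A,B,C]
After op 2 (replace(4, 'c')): offset=3, physical=[c,B,C,D,E,F,G], logical=[D,E,F,G,c,B,C]
After op 3 (replace(3, 'b')): offset=3, physical=[c,B,C,D,E,F,b], logical=[D,E,F,b,c,B,C]
After op 4 (rotate(-1)): offset=2, physical=[c,B,C,D,E,F,b], logical=[C,D,E,F,b,c,B]
After op 5 (rotate(-1)): offset=1, physical=[c,B,C,D,E,F,b], logical=[B,C,D,E,F,b,c]
After op 6 (rotate(-3)): offset=5, physical=[c,B,C,D,E,F,b], logical=[F,b,c,B,C,D,E]
After op 7 (rotate(-2)): offset=3, physical=[c,B,C,D,E,F,b], logical=[D,E,F,b,c,B,C]
After op 8 (rotate(+2)): offset=5, physical=[c,B,C,D,E,F,b], logical=[F,b,c,B,C,D,E]
After op 9 (rotate(+3)): offset=1, physical=[c,B,C,D,E,F,b], logical=[B,C,D,E,F,b,c]
After op 10 (replace(5, 'g')): offset=1, physical=[c,B,C,D,E,F,g], logical=[B,C,D,E,F,g,c]
After op 11 (rotate(-2)): offset=6, physical=[c,B,C,D,E,F,g], logical=[g,c,B,C,D,E,F]
After op 12 (replace(5, 'b')): offset=6, physical=[c,B,C,D,b,F,g], logical=[g,c,B,C,D,b,F]

Answer: g,c,B,C,D,b,F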